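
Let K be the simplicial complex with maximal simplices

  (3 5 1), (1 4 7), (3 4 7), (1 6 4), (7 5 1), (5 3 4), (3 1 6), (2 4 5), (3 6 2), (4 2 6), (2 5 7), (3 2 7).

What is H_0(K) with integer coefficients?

Take the total order 1 < 2 < 3 < 4 < 5 < 6 < 7 on the vertex set. Then K (dimension 2) consists of the simplices:

  0-simplices (7): [1], [2], [3], [4], [5], [6], [7]
  1-simplices (18): [1,3], [1,4], [1,5], [1,6], [1,7], [2,3], [2,4], [2,5], [2,6], [2,7], [3,4], [3,5], [3,6], [3,7], [4,5], [4,6], [4,7], [5,7]
  2-simplices (12): [1,3,5], [1,3,6], [1,4,6], [1,4,7], [1,5,7], [2,3,6], [2,3,7], [2,4,5], [2,4,6], [2,5,7], [3,4,5], [3,4,7]

giving chain groups C_0 ≅ Z^7, C_1 ≅ Z^18, C_2 ≅ Z^12.

The boundary map ∂_1: C_1 → C_0 maps an edge to its endpoints' difference, ∂[p,q] = q − p. For instance
  ∂[2,4] = [4] − [2].
The 7×18 boundary matrix has rank 6 and Smith normal form diag(1,1,1,1,1,1).

The boundary map ∂_2: C_2 → C_1 sends each 2-simplex [p,q,r] to [q,r] − [p,r] + [p,q]. For instance
  ∂[2,3,6] = [3,6] − [2,6] + [2,3],
  ∂[2,4,5] = [4,5] − [2,5] + [2,4].
The 18×12 boundary matrix has rank 12 and Smith normal form diag(1,1,1,1,1,1,1,1,1,1,1,2).

Now H_k = ker ∂_k / im ∂_{k+1}, so:

  H_0: rank C_0 − rank ∂_1 = 7 − 6 = 1, and the invariant factors of ∂_1 are all 1, so H_0 = Z.

H_0 ≅ Z.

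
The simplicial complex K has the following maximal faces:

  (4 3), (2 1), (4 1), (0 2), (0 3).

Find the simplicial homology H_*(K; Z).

K has 5 vertices, 5 edges.
rank ∂_0 = 0, rank ∂_1 = 4 ⇒ b_0 = 5 − 0 − 4 = 1; all invariant factors of ∂_1 are 1 so no torsion. So H_0 = Z.
rank ∂_1 = 4, rank ∂_2 = 0 ⇒ b_1 = 5 − 4 − 0 = 1. So H_1 = Z.

H_0 ≅ Z,  H_1 ≅ Z.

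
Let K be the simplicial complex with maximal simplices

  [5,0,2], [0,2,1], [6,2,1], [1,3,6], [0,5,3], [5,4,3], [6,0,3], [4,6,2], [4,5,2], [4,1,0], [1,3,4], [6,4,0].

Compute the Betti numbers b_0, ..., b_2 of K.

b_0 = 1, b_1 = 0, b_2 = 0.

Order the vertices as 0 < 1 < 2 < 3 < 4 < 5 < 6. Listing each simplex with vertices in this order, K has dimension 2 with simplices:

  0-simplices (7): [0], [1], [2], [3], [4], [5], [6]
  1-simplices (18): [0,1], [0,2], [0,3], [0,4], [0,5], [0,6], [1,2], [1,3], [1,4], [1,6], [2,4], [2,5], [2,6], [3,4], [3,5], [3,6], [4,5], [4,6]
  2-simplices (12): [0,1,2], [0,1,4], [0,2,5], [0,3,5], [0,3,6], [0,4,6], [1,2,6], [1,3,4], [1,3,6], [2,4,5], [2,4,6], [3,4,5]

Hence C_0 ≅ Z^7, C_1 ≅ Z^18, C_2 ≅ Z^12.

The boundary map ∂_1: C_1 → C_0 maps an edge to its endpoints' difference, ∂[p,q] = q − p. For instance
  ∂[1,2] = [2] − [1].
As a 7×18 matrix over Z this has rank 6, with invariant factors (1,1,1,1,1,1).

∂_2: C_2 → C_1 maps a triangle to the signed sum of its edges. For instance
  ∂[0,3,5] = [3,5] − [0,5] + [0,3],
  ∂[1,3,4] = [3,4] − [1,4] + [1,3].
This gives a 18×12 integer matrix of rank 12; reducing to Smith normal form yields diagonal entries (1,1,1,1,1,1,1,1,1,1,1,2).

From H_k ≅ ker(∂_k) / im(∂_{k+1}) we obtain:

  H_0: rank C_0 − rank ∂_1 = 7 − 6 = 1, and the invariant factors of ∂_1 are all 1, so H_0 = Z.
  H_1: rank ker ∂_1 − rank ∂_2 = (18 − 6) − 12 = 0, and ∂_2 has invariant factor 2 > 1, so H_1 = Z/2.
  H_2: rank ker ∂_2 − rank ∂_3 = (12 − 12) − 0 = 0, and there is no ∂_3, so H_2 = 0.

Hence the Betti numbers are b_0 = 1, b_1 = 0, b_2 = 0.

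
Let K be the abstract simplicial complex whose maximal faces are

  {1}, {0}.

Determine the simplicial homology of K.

We work with the vertex ordering 0 < 1. The simplices of K, each written with vertices in increasing order, are:

  0-simplices (2): [0], [1]

Hence C_0 ≅ Z^2.

Computing H_k = (kernel of ∂_k) / (image of ∂_{k+1}):

  H_0: rank C_0 − rank ∂_1 = 2 − 0 = 2, and there is no ∂_1, so H_0 = Z^2.

(K is a triangulation of a set of 2 points.)

H_0 = Z^2.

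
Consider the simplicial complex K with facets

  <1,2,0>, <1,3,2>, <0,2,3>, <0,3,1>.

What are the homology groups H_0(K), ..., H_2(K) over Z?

Order the vertices as 0 < 1 < 2 < 3. Listing each simplex with vertices in this order, K has dimension 2 with simplices:

  0-simplices (4): [0], [1], [2], [3]
  1-simplices (6): [0,1], [0,2], [0,3], [1,2], [1,3], [2,3]
  2-simplices (4): [0,1,2], [0,1,3], [0,2,3], [1,2,3]

so the chain groups are C_0 ≅ Z^4, C_1 ≅ Z^6, C_2 ≅ Z^4.

The boundary map ∂_1: C_1 → C_0 is given by ∂[p,q] = [q] − [p].
As a 4×6 matrix over Z this has rank 3, with invariant factors (1,1,1).

The boundary map ∂_2: C_2 → C_1 sends each 2-simplex [p,q,r] to [q,r] − [p,r] + [p,q]. For instance
  ∂[0,1,3] = [1,3] − [0,3] + [0,1],
  ∂[1,2,3] = [2,3] − [1,3] + [1,2].
This gives a 6×4 integer matrix of rank 3; reducing to Smith normal form yields diagonal entries (1,1,1).

Computing H_k = (kernel of ∂_k) / (image of ∂_{k+1}):

  H_0: rank C_0 − rank ∂_1 = 4 − 3 = 1, and the invariant factors of ∂_1 are all 1, so H_0 = Z.
  H_1: rank ker ∂_1 − rank ∂_2 = (6 − 3) − 3 = 0, and the invariant factors of ∂_2 are all 1, so H_1 = 0.
  H_2: rank ker ∂_2 − rank ∂_3 = (4 − 3) − 0 = 1, and there is no ∂_3, so H_2 = Z.

As a check, the Euler characteristic is 4 − 6 + 4 = 2, which agrees with 1 − 0 + 1 = 2.

H_0 ≅ Z,  H_1 = 0,  H_2 ≅ Z.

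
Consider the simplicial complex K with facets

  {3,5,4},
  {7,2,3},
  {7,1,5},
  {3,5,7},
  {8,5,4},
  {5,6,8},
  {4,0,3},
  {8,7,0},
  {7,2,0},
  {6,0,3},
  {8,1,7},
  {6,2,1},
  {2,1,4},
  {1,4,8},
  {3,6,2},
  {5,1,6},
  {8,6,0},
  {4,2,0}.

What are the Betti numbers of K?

b_0 = 1, b_1 = 1, b_2 = 0.

K has 9 vertices, 27 edges, 18 triangles.
rank ∂_0 = 0, rank ∂_1 = 8 ⇒ b_0 = 9 − 0 − 8 = 1; all invariant factors of ∂_1 are 1 so no torsion. So H_0 = Z.
rank ∂_1 = 8, rank ∂_2 = 18 ⇒ b_1 = 27 − 8 − 18 = 1; ∂_2 has invariant factor(s) [2] giving torsion. So H_1 = Z × Z/2.
rank ∂_2 = 18, rank ∂_3 = 0 ⇒ b_2 = 18 − 18 − 0 = 0. So H_2 = 0.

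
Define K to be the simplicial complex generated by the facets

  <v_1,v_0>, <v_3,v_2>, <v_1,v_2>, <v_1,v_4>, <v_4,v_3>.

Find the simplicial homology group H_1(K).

H_1 ≅ Z.

Take the total order v_0 < v_1 < v_2 < v_3 < v_4 on the vertex set. Then K (dimension 1) consists of the simplices:

  0-simplices (5): [v_0], [v_1], [v_2], [v_3], [v_4]
  1-simplices (5): [v_0,v_1], [v_1,v_2], [v_1,v_4], [v_2,v_3], [v_3,v_4]

so the chain groups are C_0 ≅ Z^5, C_1 ≅ Z^5.

∂_1: C_1 → C_0 maps an edge to its endpoints' difference, ∂[p,q] = q − p. For instance
  ∂[v_1,v_2] = [v_2] − [v_1].
As a 5×5 matrix over Z this has rank 4, with invariant factors (1,1,1,1).

Computing H_k = (kernel of ∂_k) / (image of ∂_{k+1}):

  H_1: rank ker ∂_1 − rank ∂_2 = (5 − 4) − 0 = 1, and there is no ∂_2, so H_1 ≅ Z.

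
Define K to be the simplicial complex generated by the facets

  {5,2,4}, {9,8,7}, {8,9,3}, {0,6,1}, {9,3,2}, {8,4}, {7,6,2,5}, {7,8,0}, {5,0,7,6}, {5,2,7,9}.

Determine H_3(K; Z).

Fix the vertex order 0 < 1 < 2 < 3 < 4 < 5 < 6 < 7 < 8 < 9 and write every simplex with vertices in increasing order. Then dim K = 3 and the simplices of K are:

  0-simplices (10): [0], [1], [2], [3], [4], [5], [6], [7], [8], [9]
  1-simplices (23): [0,1], [0,5], [0,6], [0,7], [0,8], [1,6], [2,3], [2,4], [2,5], [2,6], [2,7], [2,9], [3,8], [3,9], [4,5], [4,8], [5,6], [5,7], [5,9], [6,7], [7,8], [7,9], [8,9]
  2-simplices (16): [0,1,6], [0,5,6], [0,5,7], [0,6,7], [0,7,8], [2,3,9], [2,4,5], [2,5,6], [2,5,7], [2,5,9], [2,6,7], [2,7,9], [3,8,9], [5,6,7], [5,7,9], [7,8,9]
  3-simplices (3): [0,5,6,7], [2,5,6,7], [2,5,7,9]

so the chain groups are C_0 ≅ Z^10, C_1 ≅ Z^23, C_2 ≅ Z^16, C_3 ≅ Z^3.

∂_1: C_1 → C_0 is given by ∂[p,q] = [q] − [p]. For instance
  ∂[6,7] = [7] − [6].
This gives a 10×23 integer matrix of rank 9; reducing to Smith normal form yields diagonal entries (1,1,1,1,1,1,1,1,1).

Boundary ∂_2: C_2 → C_1 sends each 2-simplex [p,q,r] to [q,r] − [p,r] + [p,q]. For instance
  ∂[2,5,6] = [5,6] − [2,6] + [2,5],
  ∂[5,7,9] = [7,9] − [5,9] + [5,7].
The 23×16 boundary matrix has rank 13 and Smith normal form diag(1,1,1,1,1,1,1,1,1,1,1,1,1).

Boundary ∂_3: C_3 → C_2 sends each 3-simplex σ to the alternating sum Σ_i (−1)^i (σ with its i-th vertex removed). For instance
  ∂[2,5,7,9] = [5,7,9] − [2,7,9] + [2,5,9] − [2,5,7],
  ∂[0,5,6,7] = [5,6,7] − [0,6,7] + [0,5,7] − [0,5,6].
The 16×3 boundary matrix has rank 3 and Smith normal form diag(1,1,1).

Reading off H_k = ker ∂_k / im ∂_{k+1}:

  H_3: rank ker ∂_3 − rank ∂_4 = (3 − 3) − 0 = 0, and there is no ∂_4, so H_3 ≅ 0.

H_3 ≅ 0.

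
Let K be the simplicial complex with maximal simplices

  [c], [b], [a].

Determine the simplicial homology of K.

Order the vertices as a < b < c. Listing each simplex with vertices in this order, K has dimension 0 with simplices:

  0-simplices (3): a, b, c

giving chain groups C_0 ≅ Z^3.

From H_k ≅ ker(∂_k) / im(∂_{k+1}) we obtain:

  H_0: rank C_0 − rank ∂_1 = 3 − 0 = 3, and there is no ∂_1, so H_0 = Z^3.

H_0 = Z^3.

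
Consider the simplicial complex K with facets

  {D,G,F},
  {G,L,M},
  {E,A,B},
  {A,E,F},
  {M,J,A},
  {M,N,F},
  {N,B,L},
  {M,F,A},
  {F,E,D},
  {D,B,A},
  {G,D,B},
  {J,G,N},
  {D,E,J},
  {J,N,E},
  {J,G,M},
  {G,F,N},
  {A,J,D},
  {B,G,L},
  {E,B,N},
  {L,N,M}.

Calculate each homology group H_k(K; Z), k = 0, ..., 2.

H_0 ≅ Z,  H_1 ≅ Z ⊕ Z/2Z,  H_2 = 0.

We work with the vertex ordering A < B < D < E < F < G < J < L < M < N. The simplices of K, each written with vertices in increasing order, are:

  0-simplices (10): A, B, D, E, F, G, J, L, M, N
  1-simplices (30): AB, AD, AE, AF, AJ, AM, BD, BE, BG, BL, BN, DE, DF, DG, DJ, EF, EJ, EN, FG, FM, FN, GJ, GL, GM, GN, JM, JN, LM, LN, MN
  2-simplices (20): ABD, ABE, ADJ, AEF, AFM, AJM, BDG, BEN, BGL, BLN, DEF, DEJ, DFG, EJN, FGN, FMN, GJM, GJN, GLM, LMN

giving chain groups C_0 ≅ Z^10, C_1 ≅ Z^30, C_2 ≅ Z^20.

Boundary ∂_1: C_1 → C_0 is given by ∂[p,q] = [q] − [p]. For instance
  ∂AM = M − A.
As a 10×30 matrix over Z this has rank 9, with invariant factors (1,1,1,1,1,1,1,1,1).

Boundary ∂_2: C_2 → C_1 acts by ∂[p,q,r] = [q,r] − [p,r] + [p,q]. For instance
  ∂BLN = LN − BN + BL,
  ∂FMN = MN − FN + FM.
This gives a 30×20 integer matrix of rank 20; reducing to Smith normal form yields diagonal entries (1,1,1,1,1,1,1,1,1,1,1,1,1,1,1,1,1,1,1,2).

Reading off H_k = ker ∂_k / im ∂_{k+1}:

  H_0: rank C_0 − rank ∂_1 = 10 − 9 = 1, and the invariant factors of ∂_1 are all 1, so H_0 ≅ Z.
  H_1: rank ker ∂_1 − rank ∂_2 = (30 − 9) − 20 = 1, and ∂_2 has invariant factor 2 > 1, so H_1 ≅ Z ⊕ Z/2Z.
  H_2: rank ker ∂_2 − rank ∂_3 = (20 − 20) − 0 = 0, and there is no ∂_3, so H_2 ≅ 0.

(K is a triangulation of the Klein bottle.)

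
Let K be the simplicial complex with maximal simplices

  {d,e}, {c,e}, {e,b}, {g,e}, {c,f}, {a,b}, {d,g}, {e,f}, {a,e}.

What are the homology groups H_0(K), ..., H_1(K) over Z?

Take the total order a < b < c < d < e < f < g on the vertex set. Then K (dimension 1) consists of the simplices:

  0-simplices (7): a, b, c, d, e, f, g
  1-simplices (9): ab, ae, be, ce, cf, de, dg, ef, eg

so the chain groups are C_0 ≅ Z^7, C_1 ≅ Z^9.

Boundary ∂_1: C_1 → C_0 maps an edge to its endpoints' difference, ∂[p,q] = q − p.
This gives a 7×9 integer matrix of rank 6; reducing to Smith normal form yields diagonal entries (1,1,1,1,1,1).

Reading off H_k = ker ∂_k / im ∂_{k+1}:

  H_0: rank C_0 − rank ∂_1 = 7 − 6 = 1, and the invariant factors of ∂_1 are all 1, so H_0 = Z.
  H_1: rank ker ∂_1 − rank ∂_2 = (9 − 6) − 0 = 3, and there is no ∂_2, so H_1 = Z^3.

As a check, the Euler characteristic is 7 − 9 = -2, which agrees with 1 − 3 = -2.

H_0 ≅ Z,  H_1 ≅ Z^3.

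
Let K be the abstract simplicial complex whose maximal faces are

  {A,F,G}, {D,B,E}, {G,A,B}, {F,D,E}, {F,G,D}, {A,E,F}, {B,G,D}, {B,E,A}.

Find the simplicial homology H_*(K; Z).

H_0 ≅ Z,  H_1 = 0,  H_2 ≅ Z.

Take the total order A < B < D < E < F < G on the vertex set. Then K (dimension 2) consists of the simplices:

  0-simplices (6): A, B, D, E, F, G
  1-simplices (12): AB, AE, AF, AG, BD, BE, BG, DE, DF, DG, EF, FG
  2-simplices (8): ABE, ABG, AEF, AFG, BDE, BDG, DEF, DFG

giving chain groups C_0 ≅ Z^6, C_1 ≅ Z^12, C_2 ≅ Z^8.

The boundary map ∂_1: C_1 → C_0 sends each edge [p,q] (with p < q) to q − p. For instance
  ∂BD = D − B.
The resulting 6×12 matrix has rank 5, and its Smith normal form has invariant factors (1,1,1,1,1).

∂_2: C_2 → C_1 maps a triangle to the signed sum of its edges. For instance
  ∂AFG = FG − AG + AF,
  ∂DEF = EF − DF + DE.
The 12×8 boundary matrix has rank 7 and Smith normal form diag(1,1,1,1,1,1,1).

Reading off H_k = ker ∂_k / im ∂_{k+1}:

  H_0: rank C_0 − rank ∂_1 = 6 − 5 = 1, and the invariant factors of ∂_1 are all 1, so H_0 = Z.
  H_1: rank ker ∂_1 − rank ∂_2 = (12 − 5) − 7 = 0, and the invariant factors of ∂_2 are all 1, so H_1 = 0.
  H_2: rank ker ∂_2 − rank ∂_3 = (8 − 7) − 0 = 1, and there is no ∂_3, so H_2 = Z.

As a check, the Euler characteristic is 6 − 12 + 8 = 2, which agrees with 1 − 0 + 1 = 2.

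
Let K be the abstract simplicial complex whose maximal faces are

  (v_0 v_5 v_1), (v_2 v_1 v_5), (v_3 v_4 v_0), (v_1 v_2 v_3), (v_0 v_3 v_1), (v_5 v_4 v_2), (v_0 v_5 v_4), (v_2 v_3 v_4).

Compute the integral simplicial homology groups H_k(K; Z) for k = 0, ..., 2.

K has 6 vertices, 12 edges, 8 triangles.
rank ∂_0 = 0, rank ∂_1 = 5 ⇒ b_0 = 6 − 0 − 5 = 1; all invariant factors of ∂_1 are 1 so no torsion. So H_0 ≅ Z.
rank ∂_1 = 5, rank ∂_2 = 7 ⇒ b_1 = 12 − 5 − 7 = 0; all invariant factors of ∂_2 are 1 so no torsion. So H_1 ≅ 0.
rank ∂_2 = 7, rank ∂_3 = 0 ⇒ b_2 = 8 − 7 − 0 = 1. So H_2 ≅ Z.

H_0 = Z,  H_1 = 0,  H_2 = Z.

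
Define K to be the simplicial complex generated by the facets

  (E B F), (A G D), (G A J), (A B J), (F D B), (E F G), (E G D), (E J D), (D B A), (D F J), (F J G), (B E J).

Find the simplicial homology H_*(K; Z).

H_0 ≅ Z,  H_1 ≅ Z/2Z,  H_2 = 0.

Order the vertices as A < B < D < E < F < G < J. Listing each simplex with vertices in this order, K has dimension 2 with simplices:

  0-simplices (7): A, B, D, E, F, G, J
  1-simplices (18): AB, AD, AG, AJ, BD, BE, BF, BJ, DE, DF, DG, DJ, EF, EG, EJ, FG, FJ, GJ
  2-simplices (12): ABD, ABJ, ADG, AGJ, BDF, BEF, BEJ, DEG, DEJ, DFJ, EFG, FGJ

giving chain groups C_0 ≅ Z^7, C_1 ≅ Z^18, C_2 ≅ Z^12.

∂_1: C_1 → C_0 is given by ∂[p,q] = [q] − [p].
As a 7×18 matrix over Z this has rank 6, with invariant factors (1,1,1,1,1,1).

∂_2: C_2 → C_1 maps a triangle to the signed sum of its edges. For instance
  ∂BEF = EF − BF + BE,
  ∂ABJ = BJ − AJ + AB.
The resulting 18×12 matrix has rank 12, and its Smith normal form has invariant factors (1,1,1,1,1,1,1,1,1,1,1,2).

Computing H_k = (kernel of ∂_k) / (image of ∂_{k+1}):

  H_0: rank C_0 − rank ∂_1 = 7 − 6 = 1, and the invariant factors of ∂_1 are all 1, so H_0 ≅ Z.
  H_1: rank ker ∂_1 − rank ∂_2 = (18 − 6) − 12 = 0, and ∂_2 has invariant factor 2 > 1, so H_1 ≅ Z/2Z.
  H_2: rank ker ∂_2 − rank ∂_3 = (12 − 12) − 0 = 0, and there is no ∂_3, so H_2 ≅ 0.

As a check, the Euler characteristic is 7 − 18 + 12 = 1, which agrees with 1 − 0 + 0 = 1.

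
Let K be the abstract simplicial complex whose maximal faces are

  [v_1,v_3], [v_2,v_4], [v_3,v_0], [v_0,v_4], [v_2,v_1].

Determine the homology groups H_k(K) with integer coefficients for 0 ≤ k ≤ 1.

Order the vertices as v_0 < v_1 < v_2 < v_3 < v_4. Listing each simplex with vertices in this order, K has dimension 1 with simplices:

  0-simplices (5): [v_0], [v_1], [v_2], [v_3], [v_4]
  1-simplices (5): [v_0,v_3], [v_0,v_4], [v_1,v_2], [v_1,v_3], [v_2,v_4]

so the chain groups are C_0 ≅ Z^5, C_1 ≅ Z^5.

Boundary ∂_1: C_1 → C_0 sends each edge [p,q] (with p < q) to q − p. For instance
  ∂[v_1,v_2] = [v_2] − [v_1].
The resulting 5×5 matrix has rank 4, and its Smith normal form has invariant factors (1,1,1,1).

Now H_k = ker ∂_k / im ∂_{k+1}, so:

  H_0: rank C_0 − rank ∂_1 = 5 − 4 = 1, and the invariant factors of ∂_1 are all 1, so H_0 = Z.
  H_1: rank ker ∂_1 − rank ∂_2 = (5 − 4) − 0 = 1, and there is no ∂_2, so H_1 = Z.

(K is a triangulation of the circle S^1.)

H_0 = Z,  H_1 = Z.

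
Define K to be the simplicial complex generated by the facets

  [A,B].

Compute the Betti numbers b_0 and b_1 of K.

Fix the vertex order A < B and write every simplex with vertices in increasing order. Then dim K = 1 and the simplices of K are:

  0-simplices (2): A, B
  1-simplices (1): AB

so the chain groups are C_0 ≅ Z^2, C_1 ≅ Z^1.

The boundary map ∂_1: C_1 → C_0 sends each edge [p,q] (with p < q) to q − p. For instance
  ∂AB = B − A.
As a 2×1 matrix over Z this has rank 1, with invariant factors (1).

Reading off H_k = ker ∂_k / im ∂_{k+1}:

  H_0: rank C_0 − rank ∂_1 = 2 − 1 = 1, and the invariant factors of ∂_1 are all 1, so H_0 ≅ Z.
  H_1: rank ker ∂_1 − rank ∂_2 = (1 − 1) − 0 = 0, and there is no ∂_2, so H_1 ≅ 0.

As a check, the Euler characteristic is 2 − 1 = 1, which agrees with 1 − 0 = 1.

Hence the Betti numbers are b_0 = 1, b_1 = 0.

b_0 = 1, b_1 = 0.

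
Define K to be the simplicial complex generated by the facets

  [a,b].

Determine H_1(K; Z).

Order the vertices as a < b. Listing each simplex with vertices in this order, K has dimension 1 with simplices:

  0-simplices (2): a, b
  1-simplices (1): ab

giving chain groups C_0 ≅ Z^2, C_1 ≅ Z^1.

Boundary ∂_1: C_1 → C_0 maps an edge to its endpoints' difference, ∂[p,q] = q − p. For instance
  ∂ab = b − a.
This gives a 2×1 integer matrix of rank 1; reducing to Smith normal form yields diagonal entries (1).

From H_k ≅ ker(∂_k) / im(∂_{k+1}) we obtain:

  H_1: rank ker ∂_1 − rank ∂_2 = (1 − 1) − 0 = 0, and there is no ∂_2, so H_1 ≅ 0.

H_1 = 0.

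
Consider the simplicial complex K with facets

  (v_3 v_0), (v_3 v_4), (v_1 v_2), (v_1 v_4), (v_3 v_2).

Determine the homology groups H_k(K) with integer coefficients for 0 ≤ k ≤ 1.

H_0 ≅ Z,  H_1 ≅ Z.

Fix the vertex order v_0 < v_1 < v_2 < v_3 < v_4 and write every simplex with vertices in increasing order. Then dim K = 1 and the simplices of K are:

  0-simplices (5): [v_0], [v_1], [v_2], [v_3], [v_4]
  1-simplices (5): [v_0,v_3], [v_1,v_2], [v_1,v_4], [v_2,v_3], [v_3,v_4]

so the chain groups are C_0 ≅ Z^5, C_1 ≅ Z^5.

∂_1: C_1 → C_0 sends each edge [p,q] (with p < q) to q − p.
As a 5×5 matrix over Z this has rank 4, with invariant factors (1,1,1,1).

From H_k ≅ ker(∂_k) / im(∂_{k+1}) we obtain:

  H_0: rank C_0 − rank ∂_1 = 5 − 4 = 1, and the invariant factors of ∂_1 are all 1, so H_0 = Z.
  H_1: rank ker ∂_1 − rank ∂_2 = (5 − 4) − 0 = 1, and there is no ∂_2, so H_1 = Z.

As a check, the Euler characteristic is 5 − 5 = 0, which agrees with 1 − 1 = 0.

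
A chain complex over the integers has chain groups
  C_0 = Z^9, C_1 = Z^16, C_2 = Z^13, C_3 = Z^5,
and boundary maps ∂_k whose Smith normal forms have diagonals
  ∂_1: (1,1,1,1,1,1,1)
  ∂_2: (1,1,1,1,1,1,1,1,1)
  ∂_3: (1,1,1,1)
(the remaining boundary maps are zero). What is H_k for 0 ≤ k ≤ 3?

H_0: b_0 = 9 − 0 − 7 = 2; torsion from ∂_1 factors > 1: none. So H_0 = Z^2.
H_1: b_1 = 16 − 7 − 9 = 0; torsion from ∂_2 factors > 1: none. So H_1 = 0.
H_2: b_2 = 13 − 9 − 4 = 0; torsion from ∂_3 factors > 1: none. So H_2 = 0.
H_3: b_3 = 5 − 4 − 0 = 1; torsion from ∂_4 factors > 1: none. So H_3 = Z.

H_0 = Z^2,  H_1 = 0,  H_2 = 0,  H_3 = Z.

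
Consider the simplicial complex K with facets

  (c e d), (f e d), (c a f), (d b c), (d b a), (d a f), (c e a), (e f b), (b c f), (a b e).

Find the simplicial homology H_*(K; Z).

H_0 ≅ Z,  H_1 ≅ Z/2,  H_2 = 0.

Fix the vertex order a < b < c < d < e < f and write every simplex with vertices in increasing order. Then dim K = 2 and the simplices of K are:

  0-simplices (6): a, b, c, d, e, f
  1-simplices (15): ab, ac, ad, ae, af, bc, bd, be, bf, cd, ce, cf, de, df, ef
  2-simplices (10): abd, abe, ace, acf, adf, bcd, bcf, bef, cde, def

Hence C_0 ≅ Z^6, C_1 ≅ Z^15, C_2 ≅ Z^10.

The boundary map ∂_1: C_1 → C_0 sends each edge [p,q] (with p < q) to q − p.
The 6×15 boundary matrix has rank 5 and Smith normal form diag(1,1,1,1,1).

Boundary ∂_2: C_2 → C_1 acts by ∂[p,q,r] = [q,r] − [p,r] + [p,q]. For instance
  ∂def = ef − df + de,
  ∂bcd = cd − bd + bc.
The resulting 15×10 matrix has rank 10, and its Smith normal form has invariant factors (1,1,1,1,1,1,1,1,1,2).

Now H_k = ker ∂_k / im ∂_{k+1}, so:

  H_0: rank C_0 − rank ∂_1 = 6 − 5 = 1, and the invariant factors of ∂_1 are all 1, so H_0 ≅ Z.
  H_1: rank ker ∂_1 − rank ∂_2 = (15 − 5) − 10 = 0, and ∂_2 has invariant factor 2 > 1, so H_1 ≅ Z/2.
  H_2: rank ker ∂_2 − rank ∂_3 = (10 − 10) − 0 = 0, and there is no ∂_3, so H_2 ≅ 0.

As a check, the Euler characteristic is 6 − 15 + 10 = 1, which agrees with 1 − 0 + 0 = 1.
(K is a triangulation of the real projective plane RP^2.)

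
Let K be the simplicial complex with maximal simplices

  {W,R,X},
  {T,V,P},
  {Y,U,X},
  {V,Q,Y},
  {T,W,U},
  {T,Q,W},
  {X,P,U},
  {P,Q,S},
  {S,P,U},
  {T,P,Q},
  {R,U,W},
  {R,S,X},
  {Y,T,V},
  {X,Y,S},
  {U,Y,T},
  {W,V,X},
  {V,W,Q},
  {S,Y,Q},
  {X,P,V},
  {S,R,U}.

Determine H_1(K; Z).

Order the vertices as P < Q < R < S < T < U < V < W < X < Y. Listing each simplex with vertices in this order, K has dimension 2 with simplices:

  0-simplices (10): P, Q, R, S, T, U, V, W, X, Y
  1-simplices (30): PQ, PS, PT, PU, PV, PX, QS, QT, QV, QW, QY, RS, RU, RW, RX, SU, SX, SY, TU, TV, TW, TY, UW, UX, UY, VW, VX, VY, WX, XY
  2-simplices (20): PQS, PQT, PSU, PTV, PUX, PVX, QSY, QTW, QVW, QVY, RSU, RSX, RUW, RWX, SXY, TUW, TUY, TVY, UXY, VWX

Hence C_0 ≅ Z^10, C_1 ≅ Z^30, C_2 ≅ Z^20.

The boundary map ∂_1: C_1 → C_0 sends each edge [p,q] (with p < q) to q − p.
The 10×30 boundary matrix has rank 9 and Smith normal form diag(1,1,1,1,1,1,1,1,1).

Boundary ∂_2: C_2 → C_1 sends each 2-simplex [p,q,r] to [q,r] − [p,r] + [p,q]. For instance
  ∂QTW = TW − QW + QT,
  ∂PQT = QT − PT + PQ.
This gives a 30×20 integer matrix of rank 20; reducing to Smith normal form yields diagonal entries (1,1,1,1,1,1,1,1,1,1,1,1,1,1,1,1,1,1,1,2).

Now H_k = ker ∂_k / im ∂_{k+1}, so:

  H_1: rank ker ∂_1 − rank ∂_2 = (30 − 9) − 20 = 1, and ∂_2 has invariant factor 2 > 1, so H_1 = Z ⊕ Z/2Z.

(K is a triangulation of the Klein bottle.)

H_1 ≅ Z ⊕ Z/2Z.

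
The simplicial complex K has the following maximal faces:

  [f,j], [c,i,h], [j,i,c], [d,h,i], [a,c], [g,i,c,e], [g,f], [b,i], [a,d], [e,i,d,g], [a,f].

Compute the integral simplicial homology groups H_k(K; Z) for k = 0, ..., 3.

H_0 = Z,  H_1 = Z^3,  H_2 = 0,  H_3 = 0.

We work with the vertex ordering a < b < c < d < e < f < g < h < i < j. The simplices of K, each written with vertices in increasing order, are:

  0-simplices (10): a, b, c, d, e, f, g, h, i, j
  1-simplices (20): ac, ad, af, bi, ce, cg, ch, ci, cj, de, dg, dh, di, eg, ei, fg, fj, gi, hi, ij
  2-simplices (10): ceg, cei, cgi, chi, cij, deg, dei, dgi, dhi, egi
  3-simplices (2): cegi, degi

giving chain groups C_0 ≅ Z^10, C_1 ≅ Z^20, C_2 ≅ Z^10, C_3 ≅ Z^2.

Boundary ∂_1: C_1 → C_0 maps an edge to its endpoints' difference, ∂[p,q] = q − p. For instance
  ∂de = e − d.
As a 10×20 matrix over Z this has rank 9, with invariant factors (1,1,1,1,1,1,1,1,1).

∂_2: C_2 → C_1 maps a triangle to the signed sum of its edges. For instance
  ∂cei = ei − ci + ce,
  ∂cgi = gi − ci + cg.
This gives a 20×10 integer matrix of rank 8; reducing to Smith normal form yields diagonal entries (1,1,1,1,1,1,1,1).

Boundary ∂_3: C_3 → C_2 sends each 3-simplex σ to the alternating sum Σ_i (−1)^i (σ with its i-th vertex removed). For instance
  ∂degi = egi − dgi + dei − deg,
  ∂cegi = egi − cgi + cei − ceg.
The 10×2 boundary matrix has rank 2 and Smith normal form diag(1,1).

From H_k ≅ ker(∂_k) / im(∂_{k+1}) we obtain:

  H_0: rank C_0 − rank ∂_1 = 10 − 9 = 1, and the invariant factors of ∂_1 are all 1, so H_0 = Z.
  H_1: rank ker ∂_1 − rank ∂_2 = (20 − 9) − 8 = 3, and the invariant factors of ∂_2 are all 1, so H_1 = Z^3.
  H_2: rank ker ∂_2 − rank ∂_3 = (10 − 8) − 2 = 0, and the invariant factors of ∂_3 are all 1, so H_2 = 0.
  H_3: rank ker ∂_3 − rank ∂_4 = (2 − 2) − 0 = 0, and there is no ∂_4, so H_3 = 0.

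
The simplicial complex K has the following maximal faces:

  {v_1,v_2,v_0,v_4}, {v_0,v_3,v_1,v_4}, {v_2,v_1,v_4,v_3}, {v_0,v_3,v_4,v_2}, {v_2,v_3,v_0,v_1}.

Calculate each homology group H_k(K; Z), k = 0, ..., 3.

Order the vertices as v_0 < v_1 < v_2 < v_3 < v_4. Listing each simplex with vertices in this order, K has dimension 3 with simplices:

  0-simplices (5): [v_0], [v_1], [v_2], [v_3], [v_4]
  1-simplices (10): [v_0,v_1], [v_0,v_2], [v_0,v_3], [v_0,v_4], [v_1,v_2], [v_1,v_3], [v_1,v_4], [v_2,v_3], [v_2,v_4], [v_3,v_4]
  2-simplices (10): [v_0,v_1,v_2], [v_0,v_1,v_3], [v_0,v_1,v_4], [v_0,v_2,v_3], [v_0,v_2,v_4], [v_0,v_3,v_4], [v_1,v_2,v_3], [v_1,v_2,v_4], [v_1,v_3,v_4], [v_2,v_3,v_4]
  3-simplices (5): [v_0,v_1,v_2,v_3], [v_0,v_1,v_2,v_4], [v_0,v_1,v_3,v_4], [v_0,v_2,v_3,v_4], [v_1,v_2,v_3,v_4]

so the chain groups are C_0 ≅ Z^5, C_1 ≅ Z^10, C_2 ≅ Z^10, C_3 ≅ Z^5.

∂_1: C_1 → C_0 maps an edge to its endpoints' difference, ∂[p,q] = q − p.
This gives a 5×10 integer matrix of rank 4; reducing to Smith normal form yields diagonal entries (1,1,1,1).

Boundary ∂_2: C_2 → C_1 acts by ∂[p,q,r] = [q,r] − [p,r] + [p,q]. For instance
  ∂[v_0,v_2,v_4] = [v_2,v_4] − [v_0,v_4] + [v_0,v_2],
  ∂[v_0,v_1,v_4] = [v_1,v_4] − [v_0,v_4] + [v_0,v_1].
The 10×10 boundary matrix has rank 6 and Smith normal form diag(1,1,1,1,1,1).

∂_3: C_3 → C_2 sends each 3-simplex σ to the alternating sum Σ_i (−1)^i (σ with its i-th vertex removed). For instance
  ∂[v_0,v_1,v_2,v_4] = [v_1,v_2,v_4] − [v_0,v_2,v_4] + [v_0,v_1,v_4] − [v_0,v_1,v_2],
  ∂[v_0,v_2,v_3,v_4] = [v_2,v_3,v_4] − [v_0,v_3,v_4] + [v_0,v_2,v_4] − [v_0,v_2,v_3].
The 10×5 boundary matrix has rank 4 and Smith normal form diag(1,1,1,1).

From H_k ≅ ker(∂_k) / im(∂_{k+1}) we obtain:

  H_0: rank C_0 − rank ∂_1 = 5 − 4 = 1, and the invariant factors of ∂_1 are all 1, so H_0 = Z.
  H_1: rank ker ∂_1 − rank ∂_2 = (10 − 4) − 6 = 0, and the invariant factors of ∂_2 are all 1, so H_1 = 0.
  H_2: rank ker ∂_2 − rank ∂_3 = (10 − 6) − 4 = 0, and the invariant factors of ∂_3 are all 1, so H_2 = 0.
  H_3: rank ker ∂_3 − rank ∂_4 = (5 − 4) − 0 = 1, and there is no ∂_4, so H_3 = Z.

As a check, the Euler characteristic is 5 − 10 + 10 − 5 = 0, which agrees with 1 − 0 + 0 − 1 = 0.
(K is a triangulation of the 3-sphere S^3.)

H_0 = Z,  H_1 = 0,  H_2 = 0,  H_3 = Z.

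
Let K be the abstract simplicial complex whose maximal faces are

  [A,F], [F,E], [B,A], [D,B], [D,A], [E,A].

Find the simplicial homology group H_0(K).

H_0 ≅ Z.

Order the vertices as A < B < D < E < F. Listing each simplex with vertices in this order, K has dimension 1 with simplices:

  0-simplices (5): A, B, D, E, F
  1-simplices (6): AB, AD, AE, AF, BD, EF

Hence C_0 ≅ Z^5, C_1 ≅ Z^6.

∂_1: C_1 → C_0 is given by ∂[p,q] = [q] − [p].
This gives a 5×6 integer matrix of rank 4; reducing to Smith normal form yields diagonal entries (1,1,1,1).

From H_k ≅ ker(∂_k) / im(∂_{k+1}) we obtain:

  H_0: rank C_0 − rank ∂_1 = 5 − 4 = 1, and the invariant factors of ∂_1 are all 1, so H_0 = Z.

(K is a triangulation of a wedge of 2 circles.)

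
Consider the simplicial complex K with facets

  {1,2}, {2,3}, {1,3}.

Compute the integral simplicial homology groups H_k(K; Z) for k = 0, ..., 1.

H_0 ≅ Z,  H_1 ≅ Z.

Order the vertices as 1 < 2 < 3. Listing each simplex with vertices in this order, K has dimension 1 with simplices:

  0-simplices (3): [1], [2], [3]
  1-simplices (3): [1,2], [1,3], [2,3]

so the chain groups are C_0 ≅ Z^3, C_1 ≅ Z^3.

Boundary ∂_1: C_1 → C_0 maps an edge to its endpoints' difference, ∂[p,q] = q − p. For instance
  ∂[1,3] = [3] − [1].
As a 3×3 matrix over Z this has rank 2, with invariant factors (1,1).

Reading off H_k = ker ∂_k / im ∂_{k+1}:

  H_0: rank C_0 − rank ∂_1 = 3 − 2 = 1, and the invariant factors of ∂_1 are all 1, so H_0 ≅ Z.
  H_1: rank ker ∂_1 − rank ∂_2 = (3 − 2) − 0 = 1, and there is no ∂_2, so H_1 ≅ Z.

As a check, the Euler characteristic is 3 − 3 = 0, which agrees with 1 − 1 = 0.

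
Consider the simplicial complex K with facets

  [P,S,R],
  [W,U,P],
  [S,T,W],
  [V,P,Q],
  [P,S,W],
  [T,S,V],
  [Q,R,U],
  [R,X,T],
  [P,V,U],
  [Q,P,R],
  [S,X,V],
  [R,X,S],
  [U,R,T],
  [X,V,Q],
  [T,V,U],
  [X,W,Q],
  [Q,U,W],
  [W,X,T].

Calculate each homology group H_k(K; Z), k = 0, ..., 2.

We work with the vertex ordering P < Q < R < S < T < U < V < W < X. The simplices of K, each written with vertices in increasing order, are:

  0-simplices (9): P, Q, R, S, T, U, V, W, X
  1-simplices (27): PQ, PR, PS, PU, PV, PW, QR, QU, QV, QW, QX, RS, RT, RU, RX, ST, SV, SW, SX, TU, TV, TW, TX, UV, UW, VX, WX
  2-simplices (18): PQR, PQV, PRS, PSW, PUV, PUW, QRU, QUW, QVX, QWX, RSX, RTU, RTX, STV, STW, SVX, TUV, TWX

so the chain groups are C_0 ≅ Z^9, C_1 ≅ Z^27, C_2 ≅ Z^18.

∂_1: C_1 → C_0 maps an edge to its endpoints' difference, ∂[p,q] = q − p.
This gives a 9×27 integer matrix of rank 8; reducing to Smith normal form yields diagonal entries (1,1,1,1,1,1,1,1).

Boundary ∂_2: C_2 → C_1 acts by ∂[p,q,r] = [q,r] − [p,r] + [p,q]. For instance
  ∂QWX = WX − QX + QW,
  ∂PSW = SW − PW + PS.
The resulting 27×18 matrix has rank 18, and its Smith normal form has invariant factors (1,1,1,1,1,1,1,1,1,1,1,1,1,1,1,1,1,2).

From H_k ≅ ker(∂_k) / im(∂_{k+1}) we obtain:

  H_0: rank C_0 − rank ∂_1 = 9 − 8 = 1, and the invariant factors of ∂_1 are all 1, so H_0 ≅ Z.
  H_1: rank ker ∂_1 − rank ∂_2 = (27 − 8) − 18 = 1, and ∂_2 has invariant factor 2 > 1, so H_1 ≅ Z ⊕ Z/2.
  H_2: rank ker ∂_2 − rank ∂_3 = (18 − 18) − 0 = 0, and there is no ∂_3, so H_2 ≅ 0.

As a check, the Euler characteristic is 9 − 27 + 18 = 0, which agrees with 1 − 1 + 0 = 0.

H_0 ≅ Z,  H_1 ≅ Z ⊕ Z/2,  H_2 = 0.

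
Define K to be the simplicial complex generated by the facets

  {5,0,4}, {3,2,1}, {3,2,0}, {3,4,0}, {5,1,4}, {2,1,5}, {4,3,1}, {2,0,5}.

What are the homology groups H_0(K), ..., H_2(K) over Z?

H_0 ≅ Z,  H_1 = 0,  H_2 ≅ Z.

Take the total order 0 < 1 < 2 < 3 < 4 < 5 on the vertex set. Then K (dimension 2) consists of the simplices:

  0-simplices (6): [0], [1], [2], [3], [4], [5]
  1-simplices (12): [0,2], [0,3], [0,4], [0,5], [1,2], [1,3], [1,4], [1,5], [2,3], [2,5], [3,4], [4,5]
  2-simplices (8): [0,2,3], [0,2,5], [0,3,4], [0,4,5], [1,2,3], [1,2,5], [1,3,4], [1,4,5]

so the chain groups are C_0 ≅ Z^6, C_1 ≅ Z^12, C_2 ≅ Z^8.

Boundary ∂_1: C_1 → C_0 is given by ∂[p,q] = [q] − [p]. For instance
  ∂[1,5] = [5] − [1].
The resulting 6×12 matrix has rank 5, and its Smith normal form has invariant factors (1,1,1,1,1).

∂_2: C_2 → C_1 maps a triangle to the signed sum of its edges. For instance
  ∂[0,4,5] = [4,5] − [0,5] + [0,4],
  ∂[1,4,5] = [4,5] − [1,5] + [1,4].
The resulting 12×8 matrix has rank 7, and its Smith normal form has invariant factors (1,1,1,1,1,1,1).

From H_k ≅ ker(∂_k) / im(∂_{k+1}) we obtain:

  H_0: rank C_0 − rank ∂_1 = 6 − 5 = 1, and the invariant factors of ∂_1 are all 1, so H_0 ≅ Z.
  H_1: rank ker ∂_1 − rank ∂_2 = (12 − 5) − 7 = 0, and the invariant factors of ∂_2 are all 1, so H_1 ≅ 0.
  H_2: rank ker ∂_2 − rank ∂_3 = (8 − 7) − 0 = 1, and there is no ∂_3, so H_2 ≅ Z.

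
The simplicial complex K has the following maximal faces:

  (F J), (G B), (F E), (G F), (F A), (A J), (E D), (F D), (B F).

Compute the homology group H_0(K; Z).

Fix the vertex order A < B < D < E < F < G < J and write every simplex with vertices in increasing order. Then dim K = 1 and the simplices of K are:

  0-simplices (7): A, B, D, E, F, G, J
  1-simplices (9): AF, AJ, BF, BG, DE, DF, EF, FG, FJ

giving chain groups C_0 ≅ Z^7, C_1 ≅ Z^9.

The boundary map ∂_1: C_1 → C_0 sends each edge [p,q] (with p < q) to q − p.
This gives a 7×9 integer matrix of rank 6; reducing to Smith normal form yields diagonal entries (1,1,1,1,1,1).

Now H_k = ker ∂_k / im ∂_{k+1}, so:

  H_0: rank C_0 − rank ∂_1 = 7 − 6 = 1, and the invariant factors of ∂_1 are all 1, so H_0 = Z.

H_0 ≅ Z.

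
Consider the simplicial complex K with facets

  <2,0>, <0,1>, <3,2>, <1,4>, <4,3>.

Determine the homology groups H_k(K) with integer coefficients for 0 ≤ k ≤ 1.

We work with the vertex ordering 0 < 1 < 2 < 3 < 4. The simplices of K, each written with vertices in increasing order, are:

  0-simplices (5): [0], [1], [2], [3], [4]
  1-simplices (5): [0,1], [0,2], [1,4], [2,3], [3,4]

giving chain groups C_0 ≅ Z^5, C_1 ≅ Z^5.

∂_1: C_1 → C_0 sends each edge [p,q] (with p < q) to q − p.
This gives a 5×5 integer matrix of rank 4; reducing to Smith normal form yields diagonal entries (1,1,1,1).

Computing H_k = (kernel of ∂_k) / (image of ∂_{k+1}):

  H_0: rank C_0 − rank ∂_1 = 5 − 4 = 1, and the invariant factors of ∂_1 are all 1, so H_0 = Z.
  H_1: rank ker ∂_1 − rank ∂_2 = (5 − 4) − 0 = 1, and there is no ∂_2, so H_1 = Z.

As a check, the Euler characteristic is 5 − 5 = 0, which agrees with 1 − 1 = 0.

H_0 ≅ Z,  H_1 ≅ Z.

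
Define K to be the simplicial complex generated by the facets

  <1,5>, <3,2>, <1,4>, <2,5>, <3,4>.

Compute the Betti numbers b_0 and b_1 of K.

Fix the vertex order 1 < 2 < 3 < 4 < 5 and write every simplex with vertices in increasing order. Then dim K = 1 and the simplices of K are:

  0-simplices (5): [1], [2], [3], [4], [5]
  1-simplices (5): [1,4], [1,5], [2,3], [2,5], [3,4]

so the chain groups are C_0 ≅ Z^5, C_1 ≅ Z^5.

Boundary ∂_1: C_1 → C_0 maps an edge to its endpoints' difference, ∂[p,q] = q − p. For instance
  ∂[2,5] = [5] − [2].
The resulting 5×5 matrix has rank 4, and its Smith normal form has invariant factors (1,1,1,1).

Reading off H_k = ker ∂_k / im ∂_{k+1}:

  H_0: rank C_0 − rank ∂_1 = 5 − 4 = 1, and the invariant factors of ∂_1 are all 1, so H_0 = Z.
  H_1: rank ker ∂_1 − rank ∂_2 = (5 − 4) − 0 = 1, and there is no ∂_2, so H_1 = Z.

As a check, the Euler characteristic is 5 − 5 = 0, which agrees with 1 − 1 = 0.
(K is a triangulation of the circle S^1.)

Hence the Betti numbers are b_0 = 1, b_1 = 1.

b_0 = 1, b_1 = 1.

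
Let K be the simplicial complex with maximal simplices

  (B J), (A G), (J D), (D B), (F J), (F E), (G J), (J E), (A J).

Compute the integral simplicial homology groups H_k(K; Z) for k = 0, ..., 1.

H_0 ≅ Z,  H_1 ≅ Z^3.

K has 7 vertices, 9 edges.
rank ∂_0 = 0, rank ∂_1 = 6 ⇒ b_0 = 7 − 0 − 6 = 1; all invariant factors of ∂_1 are 1 so no torsion. So H_0 = Z.
rank ∂_1 = 6, rank ∂_2 = 0 ⇒ b_1 = 9 − 6 − 0 = 3. So H_1 = Z^3.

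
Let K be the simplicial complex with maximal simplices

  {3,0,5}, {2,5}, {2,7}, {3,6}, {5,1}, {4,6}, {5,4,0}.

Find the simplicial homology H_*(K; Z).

We work with the vertex ordering 0 < 1 < 2 < 3 < 4 < 5 < 6 < 7. The simplices of K, each written with vertices in increasing order, are:

  0-simplices (8): [0], [1], [2], [3], [4], [5], [6], [7]
  1-simplices (10): [0,3], [0,4], [0,5], [1,5], [2,5], [2,7], [3,5], [3,6], [4,5], [4,6]
  2-simplices (2): [0,3,5], [0,4,5]

so the chain groups are C_0 ≅ Z^8, C_1 ≅ Z^10, C_2 ≅ Z^2.

Boundary ∂_1: C_1 → C_0 sends each edge [p,q] (with p < q) to q − p.
The 8×10 boundary matrix has rank 7 and Smith normal form diag(1,1,1,1,1,1,1).

∂_2: C_2 → C_1 maps a triangle to the signed sum of its edges. For instance
  ∂[0,4,5] = [4,5] − [0,5] + [0,4],
  ∂[0,3,5] = [3,5] − [0,5] + [0,3].
As a 10×2 matrix over Z this has rank 2, with invariant factors (1,1).

From H_k ≅ ker(∂_k) / im(∂_{k+1}) we obtain:

  H_0: rank C_0 − rank ∂_1 = 8 − 7 = 1, and the invariant factors of ∂_1 are all 1, so H_0 ≅ Z.
  H_1: rank ker ∂_1 − rank ∂_2 = (10 − 7) − 2 = 1, and the invariant factors of ∂_2 are all 1, so H_1 ≅ Z.
  H_2: rank ker ∂_2 − rank ∂_3 = (2 − 2) − 0 = 0, and there is no ∂_3, so H_2 ≅ 0.

H_0 = Z,  H_1 = Z,  H_2 = 0.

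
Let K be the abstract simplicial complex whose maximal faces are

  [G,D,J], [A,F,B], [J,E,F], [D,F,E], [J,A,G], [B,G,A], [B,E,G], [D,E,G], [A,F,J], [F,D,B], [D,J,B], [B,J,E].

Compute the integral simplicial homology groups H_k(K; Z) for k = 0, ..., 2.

K has 7 vertices, 18 edges, 12 triangles.
rank ∂_0 = 0, rank ∂_1 = 6 ⇒ b_0 = 7 − 0 − 6 = 1; all invariant factors of ∂_1 are 1 so no torsion. So H_0 ≅ Z.
rank ∂_1 = 6, rank ∂_2 = 12 ⇒ b_1 = 18 − 6 − 12 = 0; ∂_2 has invariant factor(s) [2] giving torsion. So H_1 ≅ Z_2.
rank ∂_2 = 12, rank ∂_3 = 0 ⇒ b_2 = 12 − 12 − 0 = 0. So H_2 ≅ 0.

H_0 ≅ Z,  H_1 ≅ Z_2,  H_2 = 0.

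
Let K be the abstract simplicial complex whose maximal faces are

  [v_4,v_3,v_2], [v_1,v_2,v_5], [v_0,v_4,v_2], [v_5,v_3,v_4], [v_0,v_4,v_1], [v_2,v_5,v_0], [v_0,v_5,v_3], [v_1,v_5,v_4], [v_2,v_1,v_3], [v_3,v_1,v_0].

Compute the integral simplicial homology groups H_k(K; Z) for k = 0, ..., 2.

H_0 = Z,  H_1 = Z/2Z,  H_2 = 0.

We work with the vertex ordering v_0 < v_1 < v_2 < v_3 < v_4 < v_5. The simplices of K, each written with vertices in increasing order, are:

  0-simplices (6): [v_0], [v_1], [v_2], [v_3], [v_4], [v_5]
  1-simplices (15): (15 of them)
  2-simplices (10): [v_0,v_1,v_3], [v_0,v_1,v_4], [v_0,v_2,v_4], [v_0,v_2,v_5], [v_0,v_3,v_5], [v_1,v_2,v_3], [v_1,v_2,v_5], [v_1,v_4,v_5], [v_2,v_3,v_4], [v_3,v_4,v_5]

giving chain groups C_0 ≅ Z^6, C_1 ≅ Z^15, C_2 ≅ Z^10.

The boundary map ∂_1: C_1 → C_0 maps an edge to its endpoints' difference, ∂[p,q] = q − p.
This gives a 6×15 integer matrix of rank 5; reducing to Smith normal form yields diagonal entries (1,1,1,1,1).

∂_2: C_2 → C_1 acts by ∂[p,q,r] = [q,r] − [p,r] + [p,q]. For instance
  ∂[v_1,v_4,v_5] = [v_4,v_5] − [v_1,v_5] + [v_1,v_4],
  ∂[v_0,v_2,v_4] = [v_2,v_4] − [v_0,v_4] + [v_0,v_2].
This gives a 15×10 integer matrix of rank 10; reducing to Smith normal form yields diagonal entries (1,1,1,1,1,1,1,1,1,2).

Now H_k = ker ∂_k / im ∂_{k+1}, so:

  H_0: rank C_0 − rank ∂_1 = 6 − 5 = 1, and the invariant factors of ∂_1 are all 1, so H_0 = Z.
  H_1: rank ker ∂_1 − rank ∂_2 = (15 − 5) − 10 = 0, and ∂_2 has invariant factor 2 > 1, so H_1 = Z/2Z.
  H_2: rank ker ∂_2 − rank ∂_3 = (10 − 10) − 0 = 0, and there is no ∂_3, so H_2 = 0.

As a check, the Euler characteristic is 6 − 15 + 10 = 1, which agrees with 1 − 0 + 0 = 1.
(K is a triangulation of the real projective plane RP^2.)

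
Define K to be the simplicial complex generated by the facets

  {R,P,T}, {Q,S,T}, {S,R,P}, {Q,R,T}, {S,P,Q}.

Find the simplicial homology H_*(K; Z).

H_0 ≅ Z,  H_1 ≅ Z,  H_2 = 0.

Take the total order P < Q < R < S < T on the vertex set. Then K (dimension 2) consists of the simplices:

  0-simplices (5): P, Q, R, S, T
  1-simplices (10): PQ, PR, PS, PT, QR, QS, QT, RS, RT, ST
  2-simplices (5): PQS, PRS, PRT, QRT, QST

so the chain groups are C_0 ≅ Z^5, C_1 ≅ Z^10, C_2 ≅ Z^5.

∂_1: C_1 → C_0 sends each edge [p,q] (with p < q) to q − p.
As a 5×10 matrix over Z this has rank 4, with invariant factors (1,1,1,1).

Boundary ∂_2: C_2 → C_1 maps a triangle to the signed sum of its edges. For instance
  ∂QRT = RT − QT + QR,
  ∂PQS = QS − PS + PQ.
The 10×5 boundary matrix has rank 5 and Smith normal form diag(1,1,1,1,1).

From H_k ≅ ker(∂_k) / im(∂_{k+1}) we obtain:

  H_0: rank C_0 − rank ∂_1 = 5 − 4 = 1, and the invariant factors of ∂_1 are all 1, so H_0 ≅ Z.
  H_1: rank ker ∂_1 − rank ∂_2 = (10 − 4) − 5 = 1, and the invariant factors of ∂_2 are all 1, so H_1 ≅ Z.
  H_2: rank ker ∂_2 − rank ∂_3 = (5 − 5) − 0 = 0, and there is no ∂_3, so H_2 ≅ 0.

As a check, the Euler characteristic is 5 − 10 + 5 = 0, which agrees with 1 − 1 + 0 = 0.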